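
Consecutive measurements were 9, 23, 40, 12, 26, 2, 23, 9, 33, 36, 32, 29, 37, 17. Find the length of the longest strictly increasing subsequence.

6

Let dp[i] be the length of the longest such subsequence ending at index i:
i:      1  2  3  4  5  6  7  8  9 10 11 12 13 14
a[i]:   9 23 40 12 26  2 23  9 33 36 32 29 37 17
dp:     1  2  3  2  3  1  3  2  4  5  4  4  6  3
Maximum dp value is 6.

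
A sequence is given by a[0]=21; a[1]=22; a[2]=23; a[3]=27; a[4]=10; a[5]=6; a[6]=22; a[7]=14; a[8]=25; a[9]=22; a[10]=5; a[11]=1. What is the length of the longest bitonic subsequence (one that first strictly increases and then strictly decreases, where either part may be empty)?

inc[i] = longest strictly increasing subsequence ending at i; dec[i] = longest strictly decreasing subsequence starting at i:
i:      0  1  2  3  4  5  6  7  8  9 10 11
a[i]:  21 22 23 27 10  6 22 14 25 22  5  1
inc:    1  2  3  4  1  1  2  2  4  3  1  1
dec:    5  5  5  5  4  3  4  3  4  3  2  1
Best peak at i=3 (value 27): inc=4, dec=5, length 4+5−1 = 8.

8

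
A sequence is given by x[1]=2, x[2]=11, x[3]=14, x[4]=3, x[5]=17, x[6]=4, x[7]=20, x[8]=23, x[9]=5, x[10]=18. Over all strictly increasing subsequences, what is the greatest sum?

87

Let S[i] be the best sum of a strictly increasing subsequence ending at i:
i:      1  2  3  4  5  6  7  8  9 10
x[i]:   2 11 14  3 17  4 20 23  5 18
S:      2 13 27  5 44  9 64 87 14 62
Maximum is 87 (e.g. 2 + 11 + 14 + 17 + 20 + 23).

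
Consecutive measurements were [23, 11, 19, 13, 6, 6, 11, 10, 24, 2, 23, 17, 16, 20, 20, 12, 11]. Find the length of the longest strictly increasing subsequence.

Track the smallest tail for each achievable length (strict):
23 → extends → [23]
11 → replaces 23 → [11]
19 → extends → [11, 19]
13 → replaces 19 → [11, 13]
6 → replaces 11 → [6, 13]
6 → already a tail → [6, 13]
11 → replaces 13 → [6, 11]
10 → replaces 11 → [6, 10]
24 → extends → [6, 10, 24]
2 → replaces 6 → [2, 10, 24]
23 → replaces 24 → [2, 10, 23]
17 → replaces 23 → [2, 10, 17]
16 → replaces 17 → [2, 10, 16]
20 → extends → [2, 10, 16, 20]
20 → already a tail → [2, 10, 16, 20]
12 → replaces 16 → [2, 10, 12, 20]
11 → replaces 12 → [2, 10, 11, 20]
Four tails, so the longest strictly increasing subsequence has length 4 (e.g. 11, 13, 17, 20).

4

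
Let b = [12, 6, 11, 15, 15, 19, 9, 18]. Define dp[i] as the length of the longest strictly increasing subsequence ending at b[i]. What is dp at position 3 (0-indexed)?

3

dp[i] = 1 + max{dp[j] : j<i, b[j]<b[i]} (or 1 if no such j):
i:      0  1  2  3  4  5  6  7
b[i]:  12  6 11 15 15 19  9 18
dp:     1  1  2  3  3  4  2  4
At index 3 the value is 3.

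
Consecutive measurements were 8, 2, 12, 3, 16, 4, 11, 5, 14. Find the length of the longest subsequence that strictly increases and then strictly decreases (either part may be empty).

5

inc[i] = longest strictly increasing subsequence ending at i; dec[i] = longest strictly decreasing subsequence starting at i:
i:      1  2  3  4  5  6  7  8  9
a[i]:   8  2 12  3 16  4 11  5 14
inc:    1  1  2  2  3  3  4  4  5
dec:    2  1  3  1  3  1  2  1  1
Best peak at i=5 (value 16): inc=3, dec=3, length 3+3−1 = 5.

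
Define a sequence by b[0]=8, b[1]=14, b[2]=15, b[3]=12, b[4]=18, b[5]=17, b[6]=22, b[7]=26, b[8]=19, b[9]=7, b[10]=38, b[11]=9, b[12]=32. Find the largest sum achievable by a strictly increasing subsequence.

141

Let S[i] be the best sum of a strictly increasing subsequence ending at i:
i:       0   1   2   3   4   5   6   7   8   9  10  11  12
b[i]:    8  14  15  12  18  17  22  26  19   7  38   9  32
S:       8  22  37  20  55  54  77 103  74   7 141  17 135
Maximum is 141 (e.g. 8 + 14 + 15 + 18 + 22 + 26 + 38).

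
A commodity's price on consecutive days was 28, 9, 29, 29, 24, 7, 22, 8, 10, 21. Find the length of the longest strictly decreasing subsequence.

4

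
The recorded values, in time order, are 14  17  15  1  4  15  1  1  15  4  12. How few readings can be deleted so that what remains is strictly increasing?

8

Fewest deletions = n − (longest strictly increasing subsequence).
i:      1  2  3  4  5  6  7  8  9 10 11
a[i]:  14 17 15  1  4 15  1  1 15  4 12
dp:     1  2  2  1  2  3  1  1  3  2  3
max dp = 3, so deletions = 11 − 3 = 8.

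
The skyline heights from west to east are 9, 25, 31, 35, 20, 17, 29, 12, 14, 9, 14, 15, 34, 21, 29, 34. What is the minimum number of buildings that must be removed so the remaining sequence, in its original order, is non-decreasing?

Fewest deletions = n − (longest non-decreasing subsequence).
i:      1  2  3  4  5  6  7  8  9 10 11 12 13 14 15 16
a[i]:   9 25 31 35 20 17 29 12 14  9 14 15 34 21 29 34
dp:     1  2  3  4  2  2  3  2  3  2  4  5  6  6  7  8
max dp = 8, so deletions = 16 − 8 = 8.

8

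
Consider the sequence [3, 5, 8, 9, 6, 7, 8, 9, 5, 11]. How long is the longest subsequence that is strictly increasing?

7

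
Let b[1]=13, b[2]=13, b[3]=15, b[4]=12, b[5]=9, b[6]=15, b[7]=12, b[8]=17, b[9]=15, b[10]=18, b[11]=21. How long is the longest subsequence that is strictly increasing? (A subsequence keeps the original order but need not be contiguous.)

Track the smallest tail for each achievable length (strict):
13 → extends → [13]
13 → already a tail → [13]
15 → extends → [13, 15]
12 → replaces 13 → [12, 15]
9 → replaces 12 → [9, 15]
15 → already a tail → [9, 15]
12 → replaces 15 → [9, 12]
17 → extends → [9, 12, 17]
15 → replaces 17 → [9, 12, 15]
18 → extends → [9, 12, 15, 18]
21 → extends → [9, 12, 15, 18, 21]
Five tails, so the longest strictly increasing subsequence has length 5 (e.g. 13, 15, 17, 18, 21).

5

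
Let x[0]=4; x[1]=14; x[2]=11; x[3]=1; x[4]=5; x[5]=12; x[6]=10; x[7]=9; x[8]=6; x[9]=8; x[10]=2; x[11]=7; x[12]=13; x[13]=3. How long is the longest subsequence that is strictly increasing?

5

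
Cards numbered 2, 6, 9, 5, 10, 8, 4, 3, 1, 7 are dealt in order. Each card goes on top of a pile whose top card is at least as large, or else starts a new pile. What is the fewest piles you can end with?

Place each on the leftmost legal pile:
2 → new pile 1 (tops now [2])
6 → new pile 2 (tops now [2, 6])
9 → new pile 3 (tops now [2, 6, 9])
5 → pile 2 (tops now [2, 5, 9])
10 → new pile 4 (tops now [2, 5, 9, 10])
8 → pile 3 (tops now [2, 5, 8, 10])
4 → pile 2 (tops now [2, 4, 8, 10])
3 → pile 2 (tops now [2, 3, 8, 10])
1 → pile 1 (tops now [1, 3, 8, 10])
7 → pile 3 (tops now [1, 3, 7, 10])
Four piles.

4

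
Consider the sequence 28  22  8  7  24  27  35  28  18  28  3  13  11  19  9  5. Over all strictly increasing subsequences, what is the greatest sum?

108

Let S[i] be the best sum of a strictly increasing subsequence ending at i:
i:       1   2   3   4   5   6   7   8   9  10  11  12  13  14  15  16
a[i]:   28  22   8   7  24  27  35  28  18  28   3  13  11  19   9   5
S:      28  22   8   7  46  73 108 101  26 101   3  21  19  45  17   8
Maximum is 108 (e.g. 22 + 24 + 27 + 35).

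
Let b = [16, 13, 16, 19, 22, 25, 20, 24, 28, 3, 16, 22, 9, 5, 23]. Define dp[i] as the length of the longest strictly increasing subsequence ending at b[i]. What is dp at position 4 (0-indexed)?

dp[i] = 1 + max{dp[j] : j<i, b[j]<b[i]} (or 1 if no such j):
i:      0  1  2  3  4  5  6  7  8  9 10 11 12 13 14
b[i]:  16 13 16 19 22 25 20 24 28  3 16 22  9  5 23
dp:     1  1  2  3  4  5  4  5  6  1  2  5  2  2  6
At index 4 the value is 4.

4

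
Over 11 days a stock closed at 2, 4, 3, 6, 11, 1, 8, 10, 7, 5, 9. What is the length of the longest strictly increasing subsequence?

5

Track the smallest tail for each achievable length (strict):
2 → extends → [2]
4 → extends → [2, 4]
3 → replaces 4 → [2, 3]
6 → extends → [2, 3, 6]
11 → extends → [2, 3, 6, 11]
1 → replaces 2 → [1, 3, 6, 11]
8 → replaces 11 → [1, 3, 6, 8]
10 → extends → [1, 3, 6, 8, 10]
7 → replaces 8 → [1, 3, 6, 7, 10]
5 → replaces 6 → [1, 3, 5, 7, 10]
9 → replaces 10 → [1, 3, 5, 7, 9]
Five tails, so the longest strictly increasing subsequence has length 5 (e.g. 2, 4, 6, 8, 10).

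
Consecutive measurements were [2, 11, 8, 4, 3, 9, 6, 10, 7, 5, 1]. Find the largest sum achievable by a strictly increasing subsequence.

29

Let S[i] be the best sum of a strictly increasing subsequence ending at i:
i:      1  2  3  4  5  6  7  8  9 10 11
a[i]:   2 11  8  4  3  9  6 10  7  5  1
S:      2 13 10  6  5 19 12 29 19 11  1
Maximum is 29 (e.g. 2 + 8 + 9 + 10).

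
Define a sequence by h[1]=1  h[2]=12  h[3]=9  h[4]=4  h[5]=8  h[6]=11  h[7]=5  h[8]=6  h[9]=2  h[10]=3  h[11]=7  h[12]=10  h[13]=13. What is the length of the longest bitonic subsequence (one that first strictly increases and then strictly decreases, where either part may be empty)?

7

inc[i] = longest strictly increasing subsequence ending at i; dec[i] = longest strictly decreasing subsequence starting at i:
i:      1  2  3  4  5  6  7  8  9 10 11 12 13
h[i]:   1 12  9  4  8 11  5  6  2  3  7 10 13
inc:    1  2  2  2  3  4  3  4  2  3  5  6  7
dec:    1  5  4  2  3  3  2  2  1  1  1  1  1
Best peak at i=13 (value 13): inc=7, dec=1, length 7+1−1 = 7.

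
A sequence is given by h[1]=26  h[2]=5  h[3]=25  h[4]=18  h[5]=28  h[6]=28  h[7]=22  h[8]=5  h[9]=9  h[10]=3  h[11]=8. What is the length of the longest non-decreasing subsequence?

Track the smallest tail for each achievable length (allowing ties):
26 → extends → [26]
5 → replaces 26 → [5]
25 → extends → [5, 25]
18 → replaces 25 → [5, 18]
28 → extends → [5, 18, 28]
28 → extends → [5, 18, 28, 28]
22 → replaces 28 → [5, 18, 22, 28]
5 → replaces 18 → [5, 5, 22, 28]
9 → replaces 22 → [5, 5, 9, 28]
3 → replaces 5 → [3, 5, 9, 28]
8 → replaces 9 → [3, 5, 8, 28]
Four tails, so the longest non-decreasing subsequence has length 4 (e.g. 5, 25, 28, 28).

4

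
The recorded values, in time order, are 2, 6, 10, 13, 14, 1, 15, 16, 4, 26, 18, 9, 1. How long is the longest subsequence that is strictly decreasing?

4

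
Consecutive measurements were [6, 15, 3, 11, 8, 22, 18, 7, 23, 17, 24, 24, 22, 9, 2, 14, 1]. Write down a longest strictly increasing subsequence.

Patience tails give the LIS length; then backtrack through the dp parents:
6 → extends → [6]
15 → extends → [6, 15]
3 → replaces 6 → [3, 15]
11 → replaces 15 → [3, 11]
8 → replaces 11 → [3, 8]
22 → extends → [3, 8, 22]
18 → replaces 22 → [3, 8, 18]
7 → replaces 8 → [3, 7, 18]
23 → extends → [3, 7, 18, 23]
17 → replaces 18 → [3, 7, 17, 23]
24 → extends → [3, 7, 17, 23, 24]
24 → already a tail → [3, 7, 17, 23, 24]
22 → replaces 23 → [3, 7, 17, 22, 24]
9 → replaces 17 → [3, 7, 9, 22, 24]
2 → replaces 3 → [2, 7, 9, 22, 24]
14 → replaces 22 → [2, 7, 9, 14, 24]
1 → replaces 2 → [1, 7, 9, 14, 24]
Length 5; one witness is 6, 15, 22, 23, 24.

6, 15, 22, 23, 24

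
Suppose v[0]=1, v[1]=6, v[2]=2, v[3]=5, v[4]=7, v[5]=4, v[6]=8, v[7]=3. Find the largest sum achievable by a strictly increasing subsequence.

23

Let S[i] be the best sum of a strictly increasing subsequence ending at i:
i:      0  1  2  3  4  5  6  7
v[i]:   1  6  2  5  7  4  8  3
S:      1  7  3  8 15  7 23  6
Maximum is 23 (e.g. 1 + 2 + 5 + 7 + 8).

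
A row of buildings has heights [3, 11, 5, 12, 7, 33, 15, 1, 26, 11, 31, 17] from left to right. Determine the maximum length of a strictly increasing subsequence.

Track the smallest tail for each achievable length (strict):
3 → extends → [3]
11 → extends → [3, 11]
5 → replaces 11 → [3, 5]
12 → extends → [3, 5, 12]
7 → replaces 12 → [3, 5, 7]
33 → extends → [3, 5, 7, 33]
15 → replaces 33 → [3, 5, 7, 15]
1 → replaces 3 → [1, 5, 7, 15]
26 → extends → [1, 5, 7, 15, 26]
11 → replaces 15 → [1, 5, 7, 11, 26]
31 → extends → [1, 5, 7, 11, 26, 31]
17 → replaces 26 → [1, 5, 7, 11, 17, 31]
Six tails, so the longest strictly increasing subsequence has length 6 (e.g. 3, 11, 12, 15, 26, 31).

6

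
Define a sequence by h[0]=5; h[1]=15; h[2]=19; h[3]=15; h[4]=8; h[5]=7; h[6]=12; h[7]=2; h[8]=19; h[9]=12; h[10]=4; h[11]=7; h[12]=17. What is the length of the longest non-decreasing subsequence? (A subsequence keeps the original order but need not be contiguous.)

5

Track the smallest tail for each achievable length (allowing ties):
5 → extends → [5]
15 → extends → [5, 15]
19 → extends → [5, 15, 19]
15 → replaces 19 → [5, 15, 15]
8 → replaces 15 → [5, 8, 15]
7 → replaces 8 → [5, 7, 15]
12 → replaces 15 → [5, 7, 12]
2 → replaces 5 → [2, 7, 12]
19 → extends → [2, 7, 12, 19]
12 → replaces 19 → [2, 7, 12, 12]
4 → replaces 7 → [2, 4, 12, 12]
7 → replaces 12 → [2, 4, 7, 12]
17 → extends → [2, 4, 7, 12, 17]
Five tails, so the longest non-decreasing subsequence has length 5 (e.g. 5, 8, 12, 12, 17).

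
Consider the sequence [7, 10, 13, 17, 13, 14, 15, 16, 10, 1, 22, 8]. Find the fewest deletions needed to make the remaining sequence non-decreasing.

4

Fewest deletions = n − (longest non-decreasing subsequence).
Patience tails:
7 → extends → [7]
10 → extends → [7, 10]
13 → extends → [7, 10, 13]
17 → extends → [7, 10, 13, 17]
13 → replaces 17 → [7, 10, 13, 13]
14 → extends → [7, 10, 13, 13, 14]
15 → extends → [7, 10, 13, 13, 14, 15]
16 → extends → [7, 10, 13, 13, 14, 15, 16]
10 → replaces 13 → [7, 10, 10, 13, 14, 15, 16]
1 → replaces 7 → [1, 10, 10, 13, 14, 15, 16]
22 → extends → [1, 10, 10, 13, 14, 15, 16, 22]
8 → replaces 10 → [1, 8, 10, 13, 14, 15, 16, 22]
Longest non-decreasing subsequence has length 8, so deletions = 12 − 8 = 4.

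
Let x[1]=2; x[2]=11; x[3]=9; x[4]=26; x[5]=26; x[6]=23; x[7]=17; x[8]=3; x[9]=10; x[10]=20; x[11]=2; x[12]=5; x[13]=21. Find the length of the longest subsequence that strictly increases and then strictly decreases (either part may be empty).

7

inc[i] = longest strictly increasing subsequence ending at i; dec[i] = longest strictly decreasing subsequence starting at i:
i:      1  2  3  4  5  6  7  8  9 10 11 12 13
x[i]:   2 11  9 26 26 23 17  3 10 20  2  5 21
inc:    1  2  2  3  3  3  3  2  3  4  1  3  5
dec:    1  4  3  5  5  4  3  2  2  2  1  1  1
Best peak at i=4 (value 26): inc=3, dec=5, length 3+5−1 = 7.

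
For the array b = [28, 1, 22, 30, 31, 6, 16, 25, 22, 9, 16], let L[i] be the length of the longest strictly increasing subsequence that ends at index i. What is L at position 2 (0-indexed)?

dp[i] = 1 + max{dp[j] : j<i, b[j]<b[i]} (or 1 if no such j):
i:      0  1  2  3  4  5  6  7  8  9 10
b[i]:  28  1 22 30 31  6 16 25 22  9 16
dp:     1  1  2  3  4  2  3  4  4  3  4
At index 2 the value is 2.

2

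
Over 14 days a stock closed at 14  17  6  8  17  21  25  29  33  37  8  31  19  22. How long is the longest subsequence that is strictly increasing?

Track the smallest tail for each achievable length (strict):
14 → extends → [14]
17 → extends → [14, 17]
6 → replaces 14 → [6, 17]
8 → replaces 17 → [6, 8]
17 → extends → [6, 8, 17]
21 → extends → [6, 8, 17, 21]
25 → extends → [6, 8, 17, 21, 25]
29 → extends → [6, 8, 17, 21, 25, 29]
33 → extends → [6, 8, 17, 21, 25, 29, 33]
37 → extends → [6, 8, 17, 21, 25, 29, 33, 37]
8 → already a tail → [6, 8, 17, 21, 25, 29, 33, 37]
31 → replaces 33 → [6, 8, 17, 21, 25, 29, 31, 37]
19 → replaces 21 → [6, 8, 17, 19, 25, 29, 31, 37]
22 → replaces 25 → [6, 8, 17, 19, 22, 29, 31, 37]
Eight tails, so the longest strictly increasing subsequence has length 8 (e.g. 6, 8, 17, 21, 25, 29, 33, 37).

8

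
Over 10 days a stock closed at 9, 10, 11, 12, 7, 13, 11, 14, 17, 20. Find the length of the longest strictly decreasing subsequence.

2

Negate each value so 'decreasing' becomes 'increasing', then run patience tails on the negated sequence:
-9 → extends → [-9]
-10 → replaces -9 → [-10]
-11 → replaces -10 → [-11]
-12 → replaces -11 → [-12]
-7 → extends → [-12, -7]
-13 → replaces -12 → [-13, -7]
-11 → replaces -7 → [-13, -11]
-14 → replaces -13 → [-14, -11]
-17 → replaces -14 → [-17, -11]
-20 → replaces -17 → [-20, -11]
Two tails, so the longest strictly decreasing subsequence of the original has length 2.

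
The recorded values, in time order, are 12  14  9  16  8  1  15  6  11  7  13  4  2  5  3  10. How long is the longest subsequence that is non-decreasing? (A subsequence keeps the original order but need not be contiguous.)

Let dp[i] be the length of the longest such subsequence ending at index i:
i:      1  2  3  4  5  6  7  8  9 10 11 12 13 14 15 16
a[i]:  12 14  9 16  8  1 15  6 11  7 13  4  2  5  3 10
dp:     1  2  1  3  1  1  3  2  3  3  4  2  2  3  3  4
Maximum dp value is 4.

4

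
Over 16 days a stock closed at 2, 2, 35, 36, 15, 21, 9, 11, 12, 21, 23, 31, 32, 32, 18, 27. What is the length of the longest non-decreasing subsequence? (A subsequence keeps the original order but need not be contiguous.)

10

Track the smallest tail for each achievable length (allowing ties):
2 → extends → [2]
2 → extends → [2, 2]
35 → extends → [2, 2, 35]
36 → extends → [2, 2, 35, 36]
15 → replaces 35 → [2, 2, 15, 36]
21 → replaces 36 → [2, 2, 15, 21]
9 → replaces 15 → [2, 2, 9, 21]
11 → replaces 21 → [2, 2, 9, 11]
12 → extends → [2, 2, 9, 11, 12]
21 → extends → [2, 2, 9, 11, 12, 21]
23 → extends → [2, 2, 9, 11, 12, 21, 23]
31 → extends → [2, 2, 9, 11, 12, 21, 23, 31]
32 → extends → [2, 2, 9, 11, 12, 21, 23, 31, 32]
32 → extends → [2, 2, 9, 11, 12, 21, 23, 31, 32, 32]
18 → replaces 21 → [2, 2, 9, 11, 12, 18, 23, 31, 32, 32]
27 → replaces 31 → [2, 2, 9, 11, 12, 18, 23, 27, 32, 32]
Ten tails, so the longest non-decreasing subsequence has length 10 (e.g. 2, 2, 9, 11, 12, 21, 23, 31, 32, 32).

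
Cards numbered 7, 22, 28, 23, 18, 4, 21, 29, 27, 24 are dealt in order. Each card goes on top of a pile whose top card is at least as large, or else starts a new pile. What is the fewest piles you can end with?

4

Place each on the leftmost legal pile:
7 → new pile 1 (tops now [7])
22 → new pile 2 (tops now [7, 22])
28 → new pile 3 (tops now [7, 22, 28])
23 → pile 3 (tops now [7, 22, 23])
18 → pile 2 (tops now [7, 18, 23])
4 → pile 1 (tops now [4, 18, 23])
21 → pile 3 (tops now [4, 18, 21])
29 → new pile 4 (tops now [4, 18, 21, 29])
27 → pile 4 (tops now [4, 18, 21, 27])
24 → pile 4 (tops now [4, 18, 21, 24])
Four piles.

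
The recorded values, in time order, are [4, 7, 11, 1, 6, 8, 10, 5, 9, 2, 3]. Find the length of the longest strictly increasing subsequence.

4

Let dp[i] be the length of the longest such subsequence ending at index i:
i:      1  2  3  4  5  6  7  8  9 10 11
a[i]:   4  7 11  1  6  8 10  5  9  2  3
dp:     1  2  3  1  2  3  4  2  4  2  3
Maximum dp value is 4.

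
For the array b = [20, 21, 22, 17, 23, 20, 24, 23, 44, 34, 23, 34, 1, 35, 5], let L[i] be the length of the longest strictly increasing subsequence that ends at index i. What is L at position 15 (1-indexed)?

dp[i] = 1 + max{dp[j] : j<i, b[j]<b[i]} (or 1 if no such j):
i:      1  2  3  4  5  6  7  8  9 10 11 12 13 14 15
b[i]:  20 21 22 17 23 20 24 23 44 34 23 34  1 35  5
dp:     1  2  3  1  4  2  5  4  6  6  4  6  1  7  2
At index 15 the value is 2.

2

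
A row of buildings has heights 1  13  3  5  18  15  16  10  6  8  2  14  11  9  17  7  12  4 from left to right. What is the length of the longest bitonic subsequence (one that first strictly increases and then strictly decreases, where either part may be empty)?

inc[i] = longest strictly increasing subsequence ending at i; dec[i] = longest strictly decreasing subsequence starting at i:
i:      1  2  3  4  5  6  7  8  9 10 11 12 13 14 15 16 17 18
a[i]:   1 13  3  5 18 15 16 10  6  8  2 14 11  9 17  7 12  4
inc:    1  2  2  3  4  4  5  4  4  5  2  6  6  6  7  5  7  3
dec:    1  5  2  2  7  6  6  4  2  3  1  5  4  3  3  2  2  1
Best peak at i=5 (value 18): inc=4, dec=7, length 4+7−1 = 10.

10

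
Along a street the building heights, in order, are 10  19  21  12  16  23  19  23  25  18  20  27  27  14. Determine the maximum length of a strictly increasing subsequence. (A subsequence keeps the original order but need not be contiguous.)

7

Let dp[i] be the length of the longest such subsequence ending at index i:
i:      1  2  3  4  5  6  7  8  9 10 11 12 13 14
a[i]:  10 19 21 12 16 23 19 23 25 18 20 27 27 14
dp:     1  2  3  2  3  4  4  5  6  4  5  7  7  3
Maximum dp value is 7.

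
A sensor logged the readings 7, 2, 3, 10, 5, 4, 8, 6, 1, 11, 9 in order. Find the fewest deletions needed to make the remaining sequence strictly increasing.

Fewest deletions = n − (longest strictly increasing subsequence).
Patience tails:
7 → extends → [7]
2 → replaces 7 → [2]
3 → extends → [2, 3]
10 → extends → [2, 3, 10]
5 → replaces 10 → [2, 3, 5]
4 → replaces 5 → [2, 3, 4]
8 → extends → [2, 3, 4, 8]
6 → replaces 8 → [2, 3, 4, 6]
1 → replaces 2 → [1, 3, 4, 6]
11 → extends → [1, 3, 4, 6, 11]
9 → replaces 11 → [1, 3, 4, 6, 9]
Longest strictly increasing subsequence has length 5, so deletions = 11 − 5 = 6.

6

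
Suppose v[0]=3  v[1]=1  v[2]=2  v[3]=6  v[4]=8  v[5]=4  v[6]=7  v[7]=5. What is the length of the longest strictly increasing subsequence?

Track the smallest tail for each achievable length (strict):
3 → extends → [3]
1 → replaces 3 → [1]
2 → extends → [1, 2]
6 → extends → [1, 2, 6]
8 → extends → [1, 2, 6, 8]
4 → replaces 6 → [1, 2, 4, 8]
7 → replaces 8 → [1, 2, 4, 7]
5 → replaces 7 → [1, 2, 4, 5]
Four tails, so the longest strictly increasing subsequence has length 4 (e.g. 1, 2, 6, 8).

4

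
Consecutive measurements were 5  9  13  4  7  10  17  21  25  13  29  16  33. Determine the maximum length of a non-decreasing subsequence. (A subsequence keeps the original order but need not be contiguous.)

8

Track the smallest tail for each achievable length (allowing ties):
5 → extends → [5]
9 → extends → [5, 9]
13 → extends → [5, 9, 13]
4 → replaces 5 → [4, 9, 13]
7 → replaces 9 → [4, 7, 13]
10 → replaces 13 → [4, 7, 10]
17 → extends → [4, 7, 10, 17]
21 → extends → [4, 7, 10, 17, 21]
25 → extends → [4, 7, 10, 17, 21, 25]
13 → replaces 17 → [4, 7, 10, 13, 21, 25]
29 → extends → [4, 7, 10, 13, 21, 25, 29]
16 → replaces 21 → [4, 7, 10, 13, 16, 25, 29]
33 → extends → [4, 7, 10, 13, 16, 25, 29, 33]
Eight tails, so the longest non-decreasing subsequence has length 8 (e.g. 5, 9, 13, 17, 21, 25, 29, 33).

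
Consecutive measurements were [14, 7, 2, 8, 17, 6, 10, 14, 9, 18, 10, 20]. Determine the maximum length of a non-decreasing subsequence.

Let dp[i] be the length of the longest such subsequence ending at index i:
i:      1  2  3  4  5  6  7  8  9 10 11 12
a[i]:  14  7  2  8 17  6 10 14  9 18 10 20
dp:     1  1  1  2  3  2  3  4  3  5  4  6
Maximum dp value is 6.

6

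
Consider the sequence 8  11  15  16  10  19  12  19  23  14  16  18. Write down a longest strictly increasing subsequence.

Patience tails give the LIS length; then backtrack through the dp parents:
8 → extends → [8]
11 → extends → [8, 11]
15 → extends → [8, 11, 15]
16 → extends → [8, 11, 15, 16]
10 → replaces 11 → [8, 10, 15, 16]
19 → extends → [8, 10, 15, 16, 19]
12 → replaces 15 → [8, 10, 12, 16, 19]
19 → already a tail → [8, 10, 12, 16, 19]
23 → extends → [8, 10, 12, 16, 19, 23]
14 → replaces 16 → [8, 10, 12, 14, 19, 23]
16 → replaces 19 → [8, 10, 12, 14, 16, 23]
18 → replaces 23 → [8, 10, 12, 14, 16, 18]
Length 6; one witness is 8, 11, 15, 16, 19, 23.

8, 11, 15, 16, 19, 23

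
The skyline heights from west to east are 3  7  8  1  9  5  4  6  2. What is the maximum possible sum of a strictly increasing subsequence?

Let S[i] be the best sum of a strictly increasing subsequence ending at i:
i:      1  2  3  4  5  6  7  8  9
a[i]:   3  7  8  1  9  5  4  6  2
S:      3 10 18  1 27  8  7 14  3
Maximum is 27 (e.g. 3 + 7 + 8 + 9).

27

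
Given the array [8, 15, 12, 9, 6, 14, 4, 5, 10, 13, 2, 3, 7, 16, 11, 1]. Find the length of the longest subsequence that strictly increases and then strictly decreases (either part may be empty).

8

inc[i] = longest strictly increasing subsequence ending at i; dec[i] = longest strictly decreasing subsequence starting at i:
i:      1  2  3  4  5  6  7  8  9 10 11 12 13 14 15 16
a[i]:   8 15 12  9  6 14  4  5 10 13  2  3  7 16 11  1
inc:    1  2  2  2  1  3  1  2  3  4  1  2  3  5  4  1
dec:    5  7  6  5  4  4  3  3  3  3  2  2  2  3  2  1
Best peak at i=2 (value 15): inc=2, dec=7, length 2+7−1 = 8.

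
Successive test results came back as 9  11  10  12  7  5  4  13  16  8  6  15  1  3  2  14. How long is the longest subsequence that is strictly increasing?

Let dp[i] be the length of the longest such subsequence ending at index i:
i:      1  2  3  4  5  6  7  8  9 10 11 12 13 14 15 16
a[i]:   9 11 10 12  7  5  4 13 16  8  6 15  1  3  2 14
dp:     1  2  2  3  1  1  1  4  5  2  2  5  1  2  2  5
Maximum dp value is 5.

5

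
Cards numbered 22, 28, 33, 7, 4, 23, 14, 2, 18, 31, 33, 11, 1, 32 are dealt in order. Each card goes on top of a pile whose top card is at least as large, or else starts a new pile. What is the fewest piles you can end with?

5

The minimum number of non-increasing subsequences covering a sequence equals the length of its longest strictly increasing subsequence.
LIS length is 5 (e.g. 7, 14, 18, 31, 33), so 5 piles are needed.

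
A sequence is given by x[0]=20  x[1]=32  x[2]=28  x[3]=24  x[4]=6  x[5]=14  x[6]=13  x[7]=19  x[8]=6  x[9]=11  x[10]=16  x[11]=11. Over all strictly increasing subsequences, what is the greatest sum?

52

Let S[i] be the best sum of a strictly increasing subsequence ending at i:
i:      0  1  2  3  4  5  6  7  8  9 10 11
x[i]:  20 32 28 24  6 14 13 19  6 11 16 11
S:     20 52 48 44  6 20 19 39  6 17 36 17
Maximum is 52 (e.g. 20 + 32).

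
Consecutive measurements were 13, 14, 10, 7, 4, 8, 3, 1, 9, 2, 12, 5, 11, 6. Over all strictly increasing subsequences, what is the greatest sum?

Let S[i] be the best sum of a strictly increasing subsequence ending at i:
i:      1  2  3  4  5  6  7  8  9 10 11 12 13 14
a[i]:  13 14 10  7  4  8  3  1  9  2 12  5 11  6
S:     13 27 10  7  4 15  3  1 24  3 36  9 35 15
Maximum is 36 (e.g. 7 + 8 + 9 + 12).

36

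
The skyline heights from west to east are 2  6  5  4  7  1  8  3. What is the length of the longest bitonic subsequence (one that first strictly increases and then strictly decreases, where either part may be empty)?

inc[i] = longest strictly increasing subsequence ending at i; dec[i] = longest strictly decreasing subsequence starting at i:
i:     1 2 3 4 5 6 7 8
a[i]:  2 6 5 4 7 1 8 3
inc:   1 2 2 2 3 1 4 2
dec:   2 4 3 2 2 1 2 1
Best peak at i=2 (value 6): inc=2, dec=4, length 2+4−1 = 5.

5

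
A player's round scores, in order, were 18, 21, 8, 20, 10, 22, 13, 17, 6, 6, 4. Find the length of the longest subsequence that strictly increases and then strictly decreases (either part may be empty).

inc[i] = longest strictly increasing subsequence ending at i; dec[i] = longest strictly decreasing subsequence starting at i:
i:      1  2  3  4  5  6  7  8  9 10 11
a[i]:  18 21  8 20 10 22 13 17  6  6  4
inc:    1  2  1  2  2  3  3  4  1  1  1
dec:    4  5  3  4  3  4  3  3  2  2  1
Best peak at i=2 (value 21): inc=2, dec=5, length 2+5−1 = 6.

6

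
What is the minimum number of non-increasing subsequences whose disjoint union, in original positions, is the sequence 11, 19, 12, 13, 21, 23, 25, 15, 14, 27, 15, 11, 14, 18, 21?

Place each on the leftmost legal pile:
11 → new pile 1 (tops now [11])
19 → new pile 2 (tops now [11, 19])
12 → pile 2 (tops now [11, 12])
13 → new pile 3 (tops now [11, 12, 13])
21 → new pile 4 (tops now [11, 12, 13, 21])
23 → new pile 5 (tops now [11, 12, 13, 21, 23])
25 → new pile 6 (tops now [11, 12, 13, 21, 23, 25])
15 → pile 4 (tops now [11, 12, 13, 15, 23, 25])
14 → pile 4 (tops now [11, 12, 13, 14, 23, 25])
27 → new pile 7 (tops now [11, 12, 13, 14, 23, 25, 27])
15 → pile 5 (tops now [11, 12, 13, 14, 15, 25, 27])
11 → pile 1 (tops now [11, 12, 13, 14, 15, 25, 27])
14 → pile 4 (tops now [11, 12, 13, 14, 15, 25, 27])
18 → pile 6 (tops now [11, 12, 13, 14, 15, 18, 27])
21 → pile 7 (tops now [11, 12, 13, 14, 15, 18, 21])
Seven piles.

7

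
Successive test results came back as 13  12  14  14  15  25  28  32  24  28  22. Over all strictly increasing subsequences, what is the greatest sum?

127

Let S[i] be the best sum of a strictly increasing subsequence ending at i:
i:       1   2   3   4   5   6   7   8   9  10  11
a[i]:   13  12  14  14  15  25  28  32  24  28  22
S:      13  12  27  27  42  67  95 127  66  95  64
Maximum is 127 (e.g. 13 + 14 + 15 + 25 + 28 + 32).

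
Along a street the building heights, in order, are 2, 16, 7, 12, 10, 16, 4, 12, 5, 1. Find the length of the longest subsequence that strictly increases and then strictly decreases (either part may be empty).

inc[i] = longest strictly increasing subsequence ending at i; dec[i] = longest strictly decreasing subsequence starting at i:
i:      1  2  3  4  5  6  7  8  9 10
a[i]:   2 16  7 12 10 16  4 12  5  1
inc:    1  2  2  3  3  4  2  4  3  1
dec:    2  5  3  4  3  4  2  3  2  1
Best peak at i=6 (value 16): inc=4, dec=4, length 4+4−1 = 7.

7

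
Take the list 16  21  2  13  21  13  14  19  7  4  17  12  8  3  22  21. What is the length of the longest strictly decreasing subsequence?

6

Negate each value so 'decreasing' becomes 'increasing', then run patience tails on the negated sequence:
-16 → extends → [-16]
-21 → replaces -16 → [-21]
-2 → extends → [-21, -2]
-13 → replaces -2 → [-21, -13]
-21 → already a tail → [-21, -13]
-13 → already a tail → [-21, -13]
-14 → replaces -13 → [-21, -14]
-19 → replaces -14 → [-21, -19]
-7 → extends → [-21, -19, -7]
-4 → extends → [-21, -19, -7, -4]
-17 → replaces -7 → [-21, -19, -17, -4]
-12 → replaces -4 → [-21, -19, -17, -12]
-8 → extends → [-21, -19, -17, -12, -8]
-3 → extends → [-21, -19, -17, -12, -8, -3]
-22 → replaces -21 → [-22, -19, -17, -12, -8, -3]
-21 → replaces -19 → [-22, -21, -17, -12, -8, -3]
Six tails, so the longest strictly decreasing subsequence of the original has length 6.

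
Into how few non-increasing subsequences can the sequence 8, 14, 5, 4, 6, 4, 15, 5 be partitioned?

3

Place each on the leftmost legal pile:
8 → new pile 1 (tops now [8])
14 → new pile 2 (tops now [8, 14])
5 → pile 1 (tops now [5, 14])
4 → pile 1 (tops now [4, 14])
6 → pile 2 (tops now [4, 6])
4 → pile 1 (tops now [4, 6])
15 → new pile 3 (tops now [4, 6, 15])
5 → pile 2 (tops now [4, 5, 15])
Three piles.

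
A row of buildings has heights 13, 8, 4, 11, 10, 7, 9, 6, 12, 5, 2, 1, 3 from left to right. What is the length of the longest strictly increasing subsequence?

4

Track the smallest tail for each achievable length (strict):
13 → extends → [13]
8 → replaces 13 → [8]
4 → replaces 8 → [4]
11 → extends → [4, 11]
10 → replaces 11 → [4, 10]
7 → replaces 10 → [4, 7]
9 → extends → [4, 7, 9]
6 → replaces 7 → [4, 6, 9]
12 → extends → [4, 6, 9, 12]
5 → replaces 6 → [4, 5, 9, 12]
2 → replaces 4 → [2, 5, 9, 12]
1 → replaces 2 → [1, 5, 9, 12]
3 → replaces 5 → [1, 3, 9, 12]
Four tails, so the longest strictly increasing subsequence has length 4 (e.g. 4, 7, 9, 12).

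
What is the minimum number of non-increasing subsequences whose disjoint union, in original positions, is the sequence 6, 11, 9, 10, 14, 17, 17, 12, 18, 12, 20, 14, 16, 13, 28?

8

Place each on the leftmost legal pile:
6 → new pile 1 (tops now [6])
11 → new pile 2 (tops now [6, 11])
9 → pile 2 (tops now [6, 9])
10 → new pile 3 (tops now [6, 9, 10])
14 → new pile 4 (tops now [6, 9, 10, 14])
17 → new pile 5 (tops now [6, 9, 10, 14, 17])
17 → pile 5 (tops now [6, 9, 10, 14, 17])
12 → pile 4 (tops now [6, 9, 10, 12, 17])
18 → new pile 6 (tops now [6, 9, 10, 12, 17, 18])
12 → pile 4 (tops now [6, 9, 10, 12, 17, 18])
20 → new pile 7 (tops now [6, 9, 10, 12, 17, 18, 20])
14 → pile 5 (tops now [6, 9, 10, 12, 14, 18, 20])
16 → pile 6 (tops now [6, 9, 10, 12, 14, 16, 20])
13 → pile 5 (tops now [6, 9, 10, 12, 13, 16, 20])
28 → new pile 8 (tops now [6, 9, 10, 12, 13, 16, 20, 28])
Eight piles.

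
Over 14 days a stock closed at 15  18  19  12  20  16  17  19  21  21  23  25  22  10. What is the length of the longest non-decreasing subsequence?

8

Let dp[i] be the length of the longest such subsequence ending at index i:
i:      1  2  3  4  5  6  7  8  9 10 11 12 13 14
a[i]:  15 18 19 12 20 16 17 19 21 21 23 25 22 10
dp:     1  2  3  1  4  2  3  4  5  6  7  8  7  1
Maximum dp value is 8.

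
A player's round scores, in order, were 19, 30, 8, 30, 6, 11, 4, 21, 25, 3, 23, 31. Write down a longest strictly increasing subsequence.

Patience tails give the LIS length; then backtrack through the dp parents:
19 → extends → [19]
30 → extends → [19, 30]
8 → replaces 19 → [8, 30]
30 → already a tail → [8, 30]
6 → replaces 8 → [6, 30]
11 → replaces 30 → [6, 11]
4 → replaces 6 → [4, 11]
21 → extends → [4, 11, 21]
25 → extends → [4, 11, 21, 25]
3 → replaces 4 → [3, 11, 21, 25]
23 → replaces 25 → [3, 11, 21, 23]
31 → extends → [3, 11, 21, 23, 31]
Length 5; one witness is 8, 11, 21, 25, 31.

8, 11, 21, 25, 31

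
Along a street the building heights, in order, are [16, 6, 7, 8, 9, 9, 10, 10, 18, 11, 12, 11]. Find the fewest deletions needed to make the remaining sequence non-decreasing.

Fewest deletions = n − (longest non-decreasing subsequence).
i:      1  2  3  4  5  6  7  8  9 10 11 12
a[i]:  16  6  7  8  9  9 10 10 18 11 12 11
dp:     1  1  2  3  4  5  6  7  8  8  9  9
max dp = 9, so deletions = 12 − 9 = 3.

3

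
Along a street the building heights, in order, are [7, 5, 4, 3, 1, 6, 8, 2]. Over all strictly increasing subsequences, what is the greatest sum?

Let S[i] be the best sum of a strictly increasing subsequence ending at i:
i:      1  2  3  4  5  6  7  8
a[i]:   7  5  4  3  1  6  8  2
S:      7  5  4  3  1 11 19  3
Maximum is 19 (e.g. 5 + 6 + 8).

19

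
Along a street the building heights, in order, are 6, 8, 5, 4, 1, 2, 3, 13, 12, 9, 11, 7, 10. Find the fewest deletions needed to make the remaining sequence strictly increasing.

8

Fewest deletions = n − (longest strictly increasing subsequence).
Patience tails:
6 → extends → [6]
8 → extends → [6, 8]
5 → replaces 6 → [5, 8]
4 → replaces 5 → [4, 8]
1 → replaces 4 → [1, 8]
2 → replaces 8 → [1, 2]
3 → extends → [1, 2, 3]
13 → extends → [1, 2, 3, 13]
12 → replaces 13 → [1, 2, 3, 12]
9 → replaces 12 → [1, 2, 3, 9]
11 → extends → [1, 2, 3, 9, 11]
7 → replaces 9 → [1, 2, 3, 7, 11]
10 → replaces 11 → [1, 2, 3, 7, 10]
Longest strictly increasing subsequence has length 5, so deletions = 13 − 5 = 8.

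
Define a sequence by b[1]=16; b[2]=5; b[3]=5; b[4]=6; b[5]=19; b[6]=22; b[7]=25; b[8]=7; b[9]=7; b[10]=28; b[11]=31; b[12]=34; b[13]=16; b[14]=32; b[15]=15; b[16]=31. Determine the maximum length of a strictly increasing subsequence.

Track the smallest tail for each achievable length (strict):
16 → extends → [16]
5 → replaces 16 → [5]
5 → already a tail → [5]
6 → extends → [5, 6]
19 → extends → [5, 6, 19]
22 → extends → [5, 6, 19, 22]
25 → extends → [5, 6, 19, 22, 25]
7 → replaces 19 → [5, 6, 7, 22, 25]
7 → already a tail → [5, 6, 7, 22, 25]
28 → extends → [5, 6, 7, 22, 25, 28]
31 → extends → [5, 6, 7, 22, 25, 28, 31]
34 → extends → [5, 6, 7, 22, 25, 28, 31, 34]
16 → replaces 22 → [5, 6, 7, 16, 25, 28, 31, 34]
32 → replaces 34 → [5, 6, 7, 16, 25, 28, 31, 32]
15 → replaces 16 → [5, 6, 7, 15, 25, 28, 31, 32]
31 → already a tail → [5, 6, 7, 15, 25, 28, 31, 32]
Eight tails, so the longest strictly increasing subsequence has length 8 (e.g. 5, 6, 19, 22, 25, 28, 31, 34).

8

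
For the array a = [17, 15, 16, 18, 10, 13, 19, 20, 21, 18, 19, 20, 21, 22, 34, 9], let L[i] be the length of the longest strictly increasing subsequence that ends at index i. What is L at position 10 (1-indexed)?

3

dp[i] = 1 + max{dp[j] : j<i, a[j]<a[i]} (or 1 if no such j):
i:      1  2  3  4  5  6  7  8  9 10 11 12 13 14 15 16
a[i]:  17 15 16 18 10 13 19 20 21 18 19 20 21 22 34  9
dp:     1  1  2  3  1  2  4  5  6  3  4  5  6  7  8  1
At index 10 the value is 3.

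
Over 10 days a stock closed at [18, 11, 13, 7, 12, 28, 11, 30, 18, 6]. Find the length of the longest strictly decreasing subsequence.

Negate each value so 'decreasing' becomes 'increasing', then run patience tails on the negated sequence:
-18 → extends → [-18]
-11 → extends → [-18, -11]
-13 → replaces -11 → [-18, -13]
-7 → extends → [-18, -13, -7]
-12 → replaces -7 → [-18, -13, -12]
-28 → replaces -18 → [-28, -13, -12]
-11 → extends → [-28, -13, -12, -11]
-30 → replaces -28 → [-30, -13, -12, -11]
-18 → replaces -13 → [-30, -18, -12, -11]
-6 → extends → [-30, -18, -12, -11, -6]
Five tails, so the longest strictly decreasing subsequence of the original has length 5.

5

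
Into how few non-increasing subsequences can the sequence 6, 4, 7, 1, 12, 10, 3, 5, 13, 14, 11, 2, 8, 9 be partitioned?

5

Place each on the leftmost legal pile:
6 → new pile 1 (tops now [6])
4 → pile 1 (tops now [4])
7 → new pile 2 (tops now [4, 7])
1 → pile 1 (tops now [1, 7])
12 → new pile 3 (tops now [1, 7, 12])
10 → pile 3 (tops now [1, 7, 10])
3 → pile 2 (tops now [1, 3, 10])
5 → pile 3 (tops now [1, 3, 5])
13 → new pile 4 (tops now [1, 3, 5, 13])
14 → new pile 5 (tops now [1, 3, 5, 13, 14])
11 → pile 4 (tops now [1, 3, 5, 11, 14])
2 → pile 2 (tops now [1, 2, 5, 11, 14])
8 → pile 4 (tops now [1, 2, 5, 8, 14])
9 → pile 5 (tops now [1, 2, 5, 8, 9])
Five piles.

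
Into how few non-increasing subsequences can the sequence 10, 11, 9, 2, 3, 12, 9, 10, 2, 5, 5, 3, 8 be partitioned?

Place each on the leftmost legal pile:
10 → new pile 1 (tops now [10])
11 → new pile 2 (tops now [10, 11])
9 → pile 1 (tops now [9, 11])
2 → pile 1 (tops now [2, 11])
3 → pile 2 (tops now [2, 3])
12 → new pile 3 (tops now [2, 3, 12])
9 → pile 3 (tops now [2, 3, 9])
10 → new pile 4 (tops now [2, 3, 9, 10])
2 → pile 1 (tops now [2, 3, 9, 10])
5 → pile 3 (tops now [2, 3, 5, 10])
5 → pile 3 (tops now [2, 3, 5, 10])
3 → pile 2 (tops now [2, 3, 5, 10])
8 → pile 4 (tops now [2, 3, 5, 8])
Four piles.

4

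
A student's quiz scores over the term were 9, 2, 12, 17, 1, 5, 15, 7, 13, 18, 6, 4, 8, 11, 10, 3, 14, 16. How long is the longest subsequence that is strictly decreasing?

6

Let dp[i] be the longest strictly decreasing subsequence ending at i:
i:      1  2  3  4  5  6  7  8  9 10 11 12 13 14 15 16 17 18
a[i]:   9  2 12 17  1  5 15  7 13 18  6  4  8 11 10  3 14 16
dp:     1  2  1  1  3  2  2  3  3  1  4  5  4  4  5  6  3  2
Maximum is 6.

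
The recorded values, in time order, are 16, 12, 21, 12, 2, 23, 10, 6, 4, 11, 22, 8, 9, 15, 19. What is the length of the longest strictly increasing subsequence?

6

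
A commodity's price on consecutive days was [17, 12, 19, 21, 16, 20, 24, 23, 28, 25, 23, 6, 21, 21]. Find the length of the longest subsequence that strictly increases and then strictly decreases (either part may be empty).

8

inc[i] = longest strictly increasing subsequence ending at i; dec[i] = longest strictly decreasing subsequence starting at i:
i:      1  2  3  4  5  6  7  8  9 10 11 12 13 14
a[i]:  17 12 19 21 16 20 24 23 28 25 23  6 21 21
inc:    1  1  2  3  2  3  4  4  5  5  4  1  4  4
dec:    3  2  3  3  2  2  3  2  4  3  2  1  1  1
Best peak at i=9 (value 28): inc=5, dec=4, length 5+4−1 = 8.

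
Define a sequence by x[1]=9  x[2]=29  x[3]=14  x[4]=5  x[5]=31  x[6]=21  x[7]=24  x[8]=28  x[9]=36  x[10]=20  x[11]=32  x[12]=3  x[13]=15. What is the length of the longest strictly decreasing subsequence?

4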